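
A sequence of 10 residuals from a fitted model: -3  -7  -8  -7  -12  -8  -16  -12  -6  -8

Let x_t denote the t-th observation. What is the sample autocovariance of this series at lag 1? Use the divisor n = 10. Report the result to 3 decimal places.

1.611

Mean x̄ = (-3 − 7 − 8 − 7 − 12 − 8 − 16 − 12 − 6 − 8)/10 = -8.7000
Σ_{t=1}^{9}(x_t−x̄)(x_{t+1}−x̄) = 16.1100
γ_1 = 16.1100 / 10 = 1.611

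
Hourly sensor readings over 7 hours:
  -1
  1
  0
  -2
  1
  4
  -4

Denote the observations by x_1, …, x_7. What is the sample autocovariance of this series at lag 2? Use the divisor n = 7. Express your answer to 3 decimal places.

-2.026

Mean x̄ = (-1 + 1 + 0 − 2 + 1 + 4 − 4)/7 = -0.1429
Deviations: -0.8571, 1.1429, 0.1429, -1.8571, 1.1429, 4.1429, -3.8571
Σ_{t=1}^{5}(x_t−x̄)(x_{t+2}−x̄) = -14.1837
γ_2 = -14.1837 / 7 = -2.026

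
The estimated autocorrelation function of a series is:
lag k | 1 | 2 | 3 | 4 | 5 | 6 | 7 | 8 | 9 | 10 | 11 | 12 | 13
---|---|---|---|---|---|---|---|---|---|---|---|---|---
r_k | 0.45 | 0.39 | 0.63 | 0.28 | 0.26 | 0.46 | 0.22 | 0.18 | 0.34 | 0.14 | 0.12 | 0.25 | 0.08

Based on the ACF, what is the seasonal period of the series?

3

The largest autocorrelation is r_3 = 0.63, with a weaker echo at lag 6 (0.46); the remaining lags stay at or below 0.45. The elevated value at lag 1 (0.45), dropping to 0.39 at lag 2, reflects decaying short-term dependence rather than seasonality.
The dominant spike at lag 3 indicates a seasonal period of 3.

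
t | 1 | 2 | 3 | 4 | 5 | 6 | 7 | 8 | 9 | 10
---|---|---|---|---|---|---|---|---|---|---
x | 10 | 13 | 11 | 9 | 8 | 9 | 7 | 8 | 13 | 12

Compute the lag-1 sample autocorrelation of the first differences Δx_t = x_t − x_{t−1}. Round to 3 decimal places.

-0.102

First differences Δx: 3, -2, -2, -1, 1, -2, 1, 5, -1
Mean of differences = 0.2222
Numerator Σ(Δx_t−Δx̄)(Δx_{t+1}−Δx̄) = -5.0494
Denominator Σ(Δx_t−Δx̄)² = 49.5556
r_1(Δx) = -5.0494 / 49.5556 = -0.102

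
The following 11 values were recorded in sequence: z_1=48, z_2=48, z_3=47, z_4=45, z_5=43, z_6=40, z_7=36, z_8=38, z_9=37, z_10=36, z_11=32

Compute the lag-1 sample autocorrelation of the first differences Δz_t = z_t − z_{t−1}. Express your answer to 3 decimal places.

First differences Δz: 0, -1, -2, -2, -3, -4, 2, -1, -1, -4
Mean of differences = -1.6000
Numerator Σ(Δz_t−Δz̄)(Δz_{t+1}−Δz̄) = -2.7600
Denominator Σ(Δz_t−Δz̄)² = 30.4000
r_1(Δz) = -2.7600 / 30.4000 = -0.091

-0.091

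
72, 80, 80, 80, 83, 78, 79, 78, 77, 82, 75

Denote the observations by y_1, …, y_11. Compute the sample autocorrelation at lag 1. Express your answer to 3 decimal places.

-0.191

Mean ȳ = (72 + 80 + 80 + 80 + 83 + 78 + 79 + 78 + 77 + 82 + 75)/11 = 78.5455
Numerator Σ_{t=1}^{10}(y_t−ȳ)(y_{t+1}−ȳ) = -18.4793
Denominator Σ(y_t−ȳ)² = 96.7273
r_1 = -18.4793 / 96.7273 = -0.191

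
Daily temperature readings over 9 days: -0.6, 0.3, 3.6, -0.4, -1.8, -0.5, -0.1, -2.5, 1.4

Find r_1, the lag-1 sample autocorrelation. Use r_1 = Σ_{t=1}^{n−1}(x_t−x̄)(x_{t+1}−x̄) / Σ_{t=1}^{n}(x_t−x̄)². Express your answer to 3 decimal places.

Mean x̄ = (-0.6 + 0.3 + 3.6 − 0.4 − 1.8 − 0.5 − 0.1 − 2.5 + 1.4)/9 = -0.0667
Numerator Σ_{t=1}^{8}(x_t−x̄)(x_{t+1}−x̄) = -2.2178
Denominator Σ(x_t−x̄)² = 25.2400
r_1 = -2.2178 / 25.2400 = -0.088

-0.088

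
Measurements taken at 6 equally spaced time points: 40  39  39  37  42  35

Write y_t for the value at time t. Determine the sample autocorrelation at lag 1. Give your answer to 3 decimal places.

-0.606

Mean ȳ = (40 + 39 + 39 + 37 + 42 + 35)/6 = 38.6667
Deviations from mean: 1.3333, 0.3333, 0.3333, -1.6667, 3.3333, -3.6667
Numerator Σ_{t=1}^{5}(y_t−ȳ)(y_{t+1}−ȳ) = -17.7778
Denominator Σ(y_t−ȳ)² = 29.3333
r_1 = -17.7778 / 29.3333 = -0.606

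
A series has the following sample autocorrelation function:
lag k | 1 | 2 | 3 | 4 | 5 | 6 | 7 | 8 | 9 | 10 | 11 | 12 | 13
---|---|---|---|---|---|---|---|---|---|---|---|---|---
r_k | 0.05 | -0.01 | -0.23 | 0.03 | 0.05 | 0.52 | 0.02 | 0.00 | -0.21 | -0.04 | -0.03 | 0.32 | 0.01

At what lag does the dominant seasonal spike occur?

6

The largest autocorrelation is r_6 = 0.52, with a weaker echo at lag 12 (0.32); the remaining lags stay at or below 0.05.
The dominant spike at lag 6 indicates a seasonal period of 6.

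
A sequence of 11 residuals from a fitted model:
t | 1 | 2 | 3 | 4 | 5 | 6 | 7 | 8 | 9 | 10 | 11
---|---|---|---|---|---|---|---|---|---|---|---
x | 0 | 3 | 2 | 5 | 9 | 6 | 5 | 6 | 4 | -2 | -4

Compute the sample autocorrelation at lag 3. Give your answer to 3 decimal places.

-0.112

Mean x̄ = (0 + 3 + 2 + 5 + 9 + 6 + 5 + 6 + 4 − 2 − 4)/11 = 3.0909
Numerator Σ_{t=1}^{8}(x_t−x̄)(x_{t+3}−x̄) = -16.4793
Denominator Σ(x_t−x̄)² = 146.9091
r_3 = -16.4793 / 146.9091 = -0.112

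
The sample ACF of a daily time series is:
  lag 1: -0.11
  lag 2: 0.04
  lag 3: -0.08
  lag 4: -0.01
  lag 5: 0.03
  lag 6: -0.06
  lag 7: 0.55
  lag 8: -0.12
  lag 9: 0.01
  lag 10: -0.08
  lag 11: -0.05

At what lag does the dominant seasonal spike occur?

The largest autocorrelation is r_7 = 0.55; the remaining lags stay at or below 0.04.
The dominant spike at lag 7 indicates a seasonal period of 7.

7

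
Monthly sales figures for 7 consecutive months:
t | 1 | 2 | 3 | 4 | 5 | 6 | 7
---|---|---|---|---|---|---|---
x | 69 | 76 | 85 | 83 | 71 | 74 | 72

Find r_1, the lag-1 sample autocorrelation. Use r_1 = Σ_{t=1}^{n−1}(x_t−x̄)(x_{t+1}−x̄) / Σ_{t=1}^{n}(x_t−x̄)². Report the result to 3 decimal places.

Mean x̄ = (69 + 76 + 85 + 83 + 71 + 74 + 72)/7 = 75.7143
Deviations from mean: -6.7143, 0.2857, 9.2857, 7.2857, -4.7143, -1.7143, -3.7143
Σ(x_t−x̄)(x_{t+1}−x̄) = (-1.9184) + (2.6531) + (67.6531) + (-34.3469) + (8.0816) + (6.3673) = 48.4898
Denominator Σ(x_t−x̄)² = 223.4286
r_1 = 48.4898 / 223.4286 = 0.217

0.217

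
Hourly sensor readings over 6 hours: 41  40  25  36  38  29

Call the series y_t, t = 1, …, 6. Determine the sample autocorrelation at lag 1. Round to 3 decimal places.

-0.219

Mean ȳ = (41 + 40 + 25 + 36 + 38 + 29)/6 = 34.8333
Deviations from mean: 6.1667, 5.1667, -9.8333, 1.1667, 3.1667, -5.8333
Numerator Σ_{t=1}^{5}(y_t−ȳ)(y_{t+1}−ȳ) = -45.1944
Denominator Σ(y_t−ȳ)² = 206.8333
r_1 = -45.1944 / 206.8333 = -0.219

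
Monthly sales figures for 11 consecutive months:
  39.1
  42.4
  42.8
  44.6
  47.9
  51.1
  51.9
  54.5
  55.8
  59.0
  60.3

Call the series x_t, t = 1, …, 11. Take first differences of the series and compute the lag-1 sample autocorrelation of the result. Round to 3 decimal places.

-0.418

First differences Δx: 3.3, 0.4, 1.8, 3.3, 3.2, 0.8, 2.6, 1.3, 3.2, 1.3
Mean of differences = 2.1200
Numerator Σ(Δx_t−Δx̄)(Δx_{t+1}−Δx̄) = -4.8064
Denominator Σ(Δx_t−Δx̄)² = 11.4960
r_1(Δx) = -4.8064 / 11.4960 = -0.418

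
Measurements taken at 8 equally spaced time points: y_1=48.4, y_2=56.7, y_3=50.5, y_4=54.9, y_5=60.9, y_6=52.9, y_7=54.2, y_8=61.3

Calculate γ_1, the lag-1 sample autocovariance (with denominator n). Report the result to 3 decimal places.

Mean ȳ = (48.4 + 56.7 + 50.5 + 54.9 + 60.9 + 52.9 + 54.2 + 61.3)/8 = 54.9750
Deviations: -6.5750, 1.7250, -4.4750, -0.0750, 5.9250, -2.0750, -0.7750, 6.3250
Σ_{t=1}^{7}(y_t−ȳ)(y_{t+1}−ȳ) = -34.7581
γ_1 = -34.7581 / 8 = -4.345

-4.345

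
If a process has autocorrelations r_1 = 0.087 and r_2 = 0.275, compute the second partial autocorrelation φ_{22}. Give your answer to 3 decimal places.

φ_{22} = (r_2 − r_1²) / (1 − r_1²)
r_1² = (0.087)² = 0.007569
Numerator = 0.275 − 0.0076 = 0.2674; denominator = 1 − 0.0076 = 0.9924
φ_{22} = 0.2674 / 0.9924 = 0.269

0.269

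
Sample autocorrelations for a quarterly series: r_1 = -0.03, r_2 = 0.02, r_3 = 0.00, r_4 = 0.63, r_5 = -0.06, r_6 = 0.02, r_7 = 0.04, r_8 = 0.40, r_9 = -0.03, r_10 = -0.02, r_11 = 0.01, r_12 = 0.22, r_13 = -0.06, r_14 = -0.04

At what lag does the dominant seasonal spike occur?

4

The largest autocorrelation is r_4 = 0.63, with weaker echoes at lags 8 (0.40) and 12 (0.22); the remaining lags stay at or below 0.04.
The dominant spike at lag 4 indicates a seasonal period of 4.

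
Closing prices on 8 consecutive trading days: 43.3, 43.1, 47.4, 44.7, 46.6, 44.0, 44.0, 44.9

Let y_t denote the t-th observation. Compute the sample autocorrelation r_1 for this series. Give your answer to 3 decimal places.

Mean ȳ = (43.3 + 43.1 + 47.4 + 44.7 + 46.6 + 44.0 + 44.0 + 44.9)/8 = 44.7500
Deviations from mean: -1.4500, -1.6500, 2.6500, -0.0500, 1.8500, -0.7500, -0.7500, 0.1500
Numerator Σ_{t=1}^{7}(y_t−ȳ)(y_{t+1}−ȳ) = -3.1425
Denominator Σ(y_t−ȳ)² = 16.4200
r_1 = -3.1425 / 16.4200 = -0.191

-0.191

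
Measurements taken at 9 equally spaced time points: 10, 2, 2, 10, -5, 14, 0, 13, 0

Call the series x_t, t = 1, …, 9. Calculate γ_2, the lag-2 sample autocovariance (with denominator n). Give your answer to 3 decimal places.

Mean x̄ = (10 + 2 + 2 + 10 − 5 + 14 + 0 + 13 + 0)/9 = 5.1111
Σ_{t=1}^{7}(x_t−x̄)(x_{t+2}−x̄) = 192.4198
γ_2 = 192.4198 / 9 = 21.380

21.380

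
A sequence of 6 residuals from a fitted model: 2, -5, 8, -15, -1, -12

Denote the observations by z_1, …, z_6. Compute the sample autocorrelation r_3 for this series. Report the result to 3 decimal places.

-0.440

Mean z̄ = (2 − 5 + 8 − 15 − 1 − 12)/6 = -3.8333
Deviations from mean: 5.8333, -1.1667, 11.8333, -11.1667, 2.8333, -8.1667
Σ(z_t−z̄)(z_{t+3}−z̄) = (-65.1389) + (-3.3056) + (-96.6389) = -165.0833
Denominator Σ(z_t−z̄)² = 374.8333
r_3 = -165.0833 / 374.8333 = -0.440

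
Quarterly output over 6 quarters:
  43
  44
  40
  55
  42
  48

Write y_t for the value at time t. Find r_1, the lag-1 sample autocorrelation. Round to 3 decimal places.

Mean ȳ = (43 + 44 + 40 + 55 + 42 + 48)/6 = 45.3333
Deviations from mean: -2.3333, -1.3333, -5.3333, 9.6667, -3.3333, 2.6667
Σ(y_t−ȳ)(y_{t+1}−ȳ) = (3.1111) + (7.1111) + (-51.5556) + (-32.2222) + (-8.8889) = -82.4444
Denominator Σ(y_t−ȳ)² = 147.3333
r_1 = -82.4444 / 147.3333 = -0.560

-0.560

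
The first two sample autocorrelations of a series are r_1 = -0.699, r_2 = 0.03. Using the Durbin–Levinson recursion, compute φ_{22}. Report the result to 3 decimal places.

φ_{22} = (r_2 − r_1²) / (1 − r_1²)
r_1² = (-0.699)² = 0.488601
Numerator = 0.03 − 0.4886 = -0.4586; denominator = 1 − 0.4886 = 0.5114
φ_{22} = -0.4586 / 0.5114 = -0.897

-0.897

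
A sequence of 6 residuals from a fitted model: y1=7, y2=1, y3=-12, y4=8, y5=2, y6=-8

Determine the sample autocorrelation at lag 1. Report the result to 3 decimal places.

Mean ȳ = (7 + 1 − 12 + 8 + 2 − 8)/6 = -0.3333
Numerator Σ_{t=1}^{5}(y_t−ȳ)(y_{t+1}−ȳ) = -101.4444
Denominator Σ(y_t−ȳ)² = 325.3333
r_1 = -101.4444 / 325.3333 = -0.312

-0.312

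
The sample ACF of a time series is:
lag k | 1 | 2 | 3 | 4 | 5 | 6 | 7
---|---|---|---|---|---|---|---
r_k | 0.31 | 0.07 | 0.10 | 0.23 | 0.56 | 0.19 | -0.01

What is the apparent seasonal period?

The largest autocorrelation is r_5 = 0.56; the remaining lags stay at or below 0.31. The elevated value at lag 1 (0.31), dropping to 0.07 at lag 2, reflects decaying short-term dependence rather than seasonality.
The dominant spike at lag 5 indicates a seasonal period of 5.

5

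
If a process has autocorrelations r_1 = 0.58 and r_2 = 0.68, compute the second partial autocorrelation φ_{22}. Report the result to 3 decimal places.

0.518

φ_{22} = (r_2 − r_1²) / (1 − r_1²)
r_1² = (0.58)² = 0.3364
Numerator = 0.68 − 0.3364 = 0.3436; denominator = 1 − 0.3364 = 0.6636
φ_{22} = 0.3436 / 0.6636 = 0.518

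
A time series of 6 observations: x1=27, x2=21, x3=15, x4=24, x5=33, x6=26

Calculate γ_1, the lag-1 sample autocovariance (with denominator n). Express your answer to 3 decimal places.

6.148

Mean x̄ = (27 + 21 + 15 + 24 + 33 + 26)/6 = 24.3333
Deviations: 2.6667, -3.3333, -9.3333, -0.3333, 8.6667, 1.6667
Σ_{t=1}^{5}(x_t−x̄)(x_{t+1}−x̄) = 36.8889
γ_1 = 36.8889 / 6 = 6.148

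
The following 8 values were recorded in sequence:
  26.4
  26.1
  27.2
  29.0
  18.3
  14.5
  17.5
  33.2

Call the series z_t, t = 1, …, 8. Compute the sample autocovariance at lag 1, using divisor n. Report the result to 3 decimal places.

6.956

Mean z̄ = (26.4 + 26.1 + 27.2 + 29.0 + 18.3 + 14.5 + 17.5 + 33.2)/8 = 24.0250
Deviations: 2.3750, 2.0750, 3.1750, 4.9750, -5.7250, -9.5250, -6.5250, 9.1750
Σ_{t=1}^{7}(z_t−z̄)(z_{t+1}−z̄) = 55.6444
γ_1 = 55.6444 / 8 = 6.956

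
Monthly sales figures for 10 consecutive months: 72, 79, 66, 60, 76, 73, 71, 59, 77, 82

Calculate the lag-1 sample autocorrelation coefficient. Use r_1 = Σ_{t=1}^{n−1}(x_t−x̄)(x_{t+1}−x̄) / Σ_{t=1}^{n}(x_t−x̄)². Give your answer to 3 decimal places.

-0.046

Mean x̄ = (72 + 79 + 66 + 60 + 76 + 73 + 71 + 59 + 77 + 82)/10 = 71.5000
Numerator Σ_{t=1}^{9}(x_t−x̄)(x_{t+1}−x̄) = -24.7500
Denominator Σ(x_t−x̄)² = 538.5000
r_1 = -24.7500 / 538.5000 = -0.046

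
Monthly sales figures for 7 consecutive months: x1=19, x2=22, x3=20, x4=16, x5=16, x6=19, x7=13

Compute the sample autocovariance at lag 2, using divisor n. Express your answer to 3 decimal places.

-0.332

Mean x̄ = (19 + 22 + 20 + 16 + 16 + 19 + 13)/7 = 17.8571
Σ_{t=1}^{5}(x_t−x̄)(x_{t+2}−x̄) = -2.3265
γ_2 = -2.3265 / 7 = -0.332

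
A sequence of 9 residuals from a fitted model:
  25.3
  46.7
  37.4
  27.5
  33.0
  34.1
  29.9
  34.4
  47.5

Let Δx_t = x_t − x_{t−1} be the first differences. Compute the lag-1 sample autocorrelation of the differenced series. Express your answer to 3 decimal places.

First differences Δx: 21.4, -9.3, -9.9, 5.5, 1.1, -4.2, 4.5, 13.1
Mean of differences = 2.7750
Numerator Σ(Δx_t−Δx̄)(Δx_{t+1}−Δx̄) = -93.4881
Denominator Σ(Δx_t−Δx̄)² = 821.8150
r_1(Δx) = -93.4881 / 821.8150 = -0.114

-0.114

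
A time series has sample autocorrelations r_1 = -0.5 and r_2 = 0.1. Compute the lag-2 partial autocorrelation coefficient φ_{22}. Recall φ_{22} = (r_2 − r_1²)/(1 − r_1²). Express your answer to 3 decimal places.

-0.200

φ_{22} = (r_2 − r_1²) / (1 − r_1²)
r_1² = (-0.5)² = 0.25
Numerator = 0.1 − 0.2500 = -0.1500; denominator = 1 − 0.2500 = 0.7500
φ_{22} = -0.1500 / 0.7500 = -0.200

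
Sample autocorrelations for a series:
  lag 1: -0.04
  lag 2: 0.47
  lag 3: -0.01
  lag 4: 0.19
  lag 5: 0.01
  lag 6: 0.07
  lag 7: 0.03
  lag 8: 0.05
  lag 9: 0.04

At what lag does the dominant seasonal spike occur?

The largest autocorrelation is r_2 = 0.47, with a weaker echo at lag 4 (0.19); the remaining lags stay at or below 0.07.
The dominant spike at lag 2 indicates a seasonal period of 2.

2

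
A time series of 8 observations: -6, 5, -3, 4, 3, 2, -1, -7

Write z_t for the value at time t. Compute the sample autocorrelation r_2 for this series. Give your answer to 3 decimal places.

0.149

Mean z̄ = (-6 + 5 − 3 + 4 + 3 + 2 − 1 − 7)/8 = -0.3750
Σ(z_t−z̄)(z_{t+2}−z̄) = (14.7656) + (23.5156) + (-8.8594) + (10.3906) + (-2.1094) + (-15.7344) = 21.9688
Denominator Σ(z_t−z̄)² = 147.8750
r_2 = 21.9688 / 147.8750 = 0.149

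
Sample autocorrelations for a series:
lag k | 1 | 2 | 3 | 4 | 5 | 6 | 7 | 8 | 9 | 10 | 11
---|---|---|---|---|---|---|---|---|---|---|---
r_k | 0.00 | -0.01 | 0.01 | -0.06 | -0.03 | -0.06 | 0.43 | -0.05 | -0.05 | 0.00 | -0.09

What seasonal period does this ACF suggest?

7

The largest autocorrelation is r_7 = 0.43; the remaining lags stay at or below 0.01.
The dominant spike at lag 7 indicates a seasonal period of 7.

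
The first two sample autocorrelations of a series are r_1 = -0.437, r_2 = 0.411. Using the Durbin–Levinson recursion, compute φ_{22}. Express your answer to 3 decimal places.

φ_{22} = (r_2 − r_1²) / (1 − r_1²)
r_1² = (-0.437)² = 0.190969
Numerator = 0.411 − 0.1910 = 0.2200; denominator = 1 − 0.1910 = 0.8090
φ_{22} = 0.2200 / 0.8090 = 0.272

0.272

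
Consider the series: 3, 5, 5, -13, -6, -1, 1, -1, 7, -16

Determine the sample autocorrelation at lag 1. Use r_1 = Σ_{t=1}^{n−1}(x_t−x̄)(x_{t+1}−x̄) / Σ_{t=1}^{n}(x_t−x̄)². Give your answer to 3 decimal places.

-0.127

Mean x̄ = (3 + 5 + 5 − 13 − 6 − 1 + 1 − 1 + 7 − 16)/10 = -1.6000
Numerator Σ_{t=1}^{9}(x_t−x̄)(x_{t+1}−x̄) = -69.3600
Denominator Σ(x_t−x̄)² = 546.4000
r_1 = -69.3600 / 546.4000 = -0.127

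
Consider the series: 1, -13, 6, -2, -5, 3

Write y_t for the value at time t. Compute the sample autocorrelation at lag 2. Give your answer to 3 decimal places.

-0.013

Mean ȳ = (1 − 13 + 6 − 2 − 5 + 3)/6 = -1.6667
Deviations from mean: 2.6667, -11.3333, 7.6667, -0.3333, -3.3333, 4.6667
Numerator Σ_{t=1}^{4}(y_t−ȳ)(y_{t+2}−ȳ) = -2.8889
Denominator Σ(y_t−ȳ)² = 227.3333
r_2 = -2.8889 / 227.3333 = -0.013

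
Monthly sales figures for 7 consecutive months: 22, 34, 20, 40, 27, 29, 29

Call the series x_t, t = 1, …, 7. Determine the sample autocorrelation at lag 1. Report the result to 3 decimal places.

Mean x̄ = (22 + 34 + 20 + 40 + 27 + 29 + 29)/7 = 28.7143
Deviations from mean: -6.7143, 5.2857, -8.7143, 11.2857, -1.7143, 0.2857, 0.2857
Σ(x_t−x̄)(x_{t+1}−x̄) = (-35.4898) + (-46.0612) + (-98.3469) + (-19.3469) + (-0.4898) + (0.0816) = -199.6531
Denominator Σ(x_t−x̄)² = 279.4286
r_1 = -199.6531 / 279.4286 = -0.715

-0.715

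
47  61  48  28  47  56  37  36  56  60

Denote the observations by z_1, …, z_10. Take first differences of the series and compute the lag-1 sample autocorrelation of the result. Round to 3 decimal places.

-0.111

First differences Δz: 14, -13, -20, 19, 9, -19, -1, 20, 4
Mean of differences = 1.4444
Numerator Σ(Δz_t−Δz̄)(Δz_{t+1}−Δz̄) = -217.8642
Denominator Σ(Δz_t−Δz̄)² = 1966.2222
r_1(Δz) = -217.8642 / 1966.2222 = -0.111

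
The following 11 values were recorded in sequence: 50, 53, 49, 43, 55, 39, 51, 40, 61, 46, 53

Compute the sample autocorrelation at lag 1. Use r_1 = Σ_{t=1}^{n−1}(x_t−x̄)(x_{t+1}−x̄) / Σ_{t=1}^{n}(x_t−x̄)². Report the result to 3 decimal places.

-0.645

Mean x̄ = (50 + 53 + 49 + 43 + 55 + 39 + 51 + 40 + 61 + 46 + 53)/11 = 49.0909
Numerator Σ_{t=1}^{10}(x_t−x̄)(x_{t+1}−x̄) = -285.6446
Denominator Σ(x_t−x̄)² = 442.9091
r_1 = -285.6446 / 442.9091 = -0.645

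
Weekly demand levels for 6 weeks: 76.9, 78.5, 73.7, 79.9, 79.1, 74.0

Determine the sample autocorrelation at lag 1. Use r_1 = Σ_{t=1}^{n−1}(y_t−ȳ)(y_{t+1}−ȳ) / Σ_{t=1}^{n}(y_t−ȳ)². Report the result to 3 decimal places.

-0.427

Mean ȳ = (76.9 + 78.5 + 73.7 + 79.9 + 79.1 + 74.0)/6 = 77.0167
Deviations from mean: -0.1167, 1.4833, -3.3167, 2.8833, 2.0833, -3.0167
Numerator Σ_{t=1}^{5}(y_t−ȳ)(y_{t+1}−ȳ) = -14.9336
Denominator Σ(y_t−ȳ)² = 34.9683
r_1 = -14.9336 / 34.9683 = -0.427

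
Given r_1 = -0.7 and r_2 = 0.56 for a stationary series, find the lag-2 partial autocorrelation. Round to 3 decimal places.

0.137

φ_{22} = (r_2 − r_1²) / (1 − r_1²)
r_1² = (-0.7)² = 0.49
Numerator = 0.56 − 0.4900 = 0.0700; denominator = 1 − 0.4900 = 0.5100
φ_{22} = 0.0700 / 0.5100 = 0.137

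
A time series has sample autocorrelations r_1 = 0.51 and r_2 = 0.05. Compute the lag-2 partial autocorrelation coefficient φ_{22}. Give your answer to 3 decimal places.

-0.284

φ_{22} = (r_2 − r_1²) / (1 − r_1²)
r_1² = (0.51)² = 0.2601
Numerator = 0.05 − 0.2601 = -0.2101; denominator = 1 − 0.2601 = 0.7399
φ_{22} = -0.2101 / 0.7399 = -0.284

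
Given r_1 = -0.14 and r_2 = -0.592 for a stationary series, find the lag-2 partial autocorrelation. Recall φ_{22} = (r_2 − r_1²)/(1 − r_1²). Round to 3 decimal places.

φ_{22} = (r_2 − r_1²) / (1 − r_1²)
r_1² = (-0.14)² = 0.0196
Numerator = -0.592 − 0.0196 = -0.6116; denominator = 1 − 0.0196 = 0.9804
φ_{22} = -0.6116 / 0.9804 = -0.624

-0.624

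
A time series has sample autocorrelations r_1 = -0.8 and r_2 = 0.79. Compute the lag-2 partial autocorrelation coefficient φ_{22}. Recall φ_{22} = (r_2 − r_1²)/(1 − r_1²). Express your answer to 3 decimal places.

0.417

φ_{22} = (r_2 − r_1²) / (1 − r_1²)
r_1² = (-0.8)² = 0.64
Numerator = 0.79 − 0.6400 = 0.1500; denominator = 1 − 0.6400 = 0.3600
φ_{22} = 0.1500 / 0.3600 = 0.417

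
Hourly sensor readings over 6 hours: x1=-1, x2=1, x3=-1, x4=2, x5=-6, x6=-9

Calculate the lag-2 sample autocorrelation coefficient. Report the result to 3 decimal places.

-0.192

Mean x̄ = (-1 + 1 − 1 + 2 − 6 − 9)/6 = -2.3333
Deviations from mean: 1.3333, 3.3333, 1.3333, 4.3333, -3.6667, -6.6667
Numerator Σ_{t=1}^{4}(x_t−x̄)(x_{t+2}−x̄) = -17.5556
Denominator Σ(x_t−x̄)² = 91.3333
r_2 = -17.5556 / 91.3333 = -0.192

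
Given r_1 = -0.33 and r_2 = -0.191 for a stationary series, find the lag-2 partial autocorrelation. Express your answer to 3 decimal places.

-0.337

φ_{22} = (r_2 − r_1²) / (1 − r_1²)
r_1² = (-0.33)² = 0.1089
Numerator = -0.191 − 0.1089 = -0.2999; denominator = 1 − 0.1089 = 0.8911
φ_{22} = -0.2999 / 0.8911 = -0.337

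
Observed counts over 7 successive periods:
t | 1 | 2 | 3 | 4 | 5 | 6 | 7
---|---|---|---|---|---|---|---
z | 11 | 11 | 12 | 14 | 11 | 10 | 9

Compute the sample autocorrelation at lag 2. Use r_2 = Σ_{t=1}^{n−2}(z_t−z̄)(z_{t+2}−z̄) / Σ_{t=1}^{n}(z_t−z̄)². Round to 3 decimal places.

Mean z̄ = (11 + 11 + 12 + 14 + 11 + 10 + 9)/7 = 11.1429
Deviations from mean: -0.1429, -0.1429, 0.8571, 2.8571, -0.1429, -1.1429, -2.1429
Σ(z_t−z̄)(z_{t+2}−z̄) = (-0.1224) + (-0.4082) + (-0.1224) + (-3.2653) + (0.3061) = -3.6122
Denominator Σ(z_t−z̄)² = 14.8571
r_2 = -3.6122 / 14.8571 = -0.243

-0.243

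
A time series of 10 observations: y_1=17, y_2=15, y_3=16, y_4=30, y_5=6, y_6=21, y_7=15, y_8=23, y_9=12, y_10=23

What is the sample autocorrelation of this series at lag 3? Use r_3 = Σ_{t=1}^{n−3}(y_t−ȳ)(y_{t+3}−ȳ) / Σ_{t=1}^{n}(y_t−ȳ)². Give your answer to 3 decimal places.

Mean ȳ = (17 + 15 + 16 + 30 + 6 + 21 + 15 + 23 + 12 + 23)/10 = 17.8000
Numerator Σ_{t=1}^{7}(y_t−ȳ)(y_{t+3}−ȳ) = -111.1200
Denominator Σ(y_t−ȳ)² = 405.6000
r_3 = -111.1200 / 405.6000 = -0.274

-0.274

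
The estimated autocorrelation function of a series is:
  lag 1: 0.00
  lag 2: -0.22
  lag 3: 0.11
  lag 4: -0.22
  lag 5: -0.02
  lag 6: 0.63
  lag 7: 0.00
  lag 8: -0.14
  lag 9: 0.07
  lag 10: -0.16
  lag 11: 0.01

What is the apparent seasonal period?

6

The largest autocorrelation is r_6 = 0.63; the remaining lags stay at or below 0.11.
The dominant spike at lag 6 indicates a seasonal period of 6.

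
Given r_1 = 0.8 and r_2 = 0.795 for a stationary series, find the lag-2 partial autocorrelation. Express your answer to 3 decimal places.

φ_{22} = (r_2 − r_1²) / (1 − r_1²)
r_1² = (0.8)² = 0.64
Numerator = 0.795 − 0.6400 = 0.1550; denominator = 1 − 0.6400 = 0.3600
φ_{22} = 0.1550 / 0.3600 = 0.431

0.431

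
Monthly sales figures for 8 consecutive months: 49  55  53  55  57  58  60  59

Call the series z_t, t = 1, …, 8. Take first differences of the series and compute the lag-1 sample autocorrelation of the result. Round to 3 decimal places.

First differences Δz: 6, -2, 2, 2, 1, 2, -1
Mean of differences = 1.4286
Numerator Σ(Δz_t−Δz̄)(Δz_{t+1}−Δz̄) = -19.1837
Denominator Σ(Δz_t−Δz̄)² = 39.7143
r_1(Δz) = -19.1837 / 39.7143 = -0.483

-0.483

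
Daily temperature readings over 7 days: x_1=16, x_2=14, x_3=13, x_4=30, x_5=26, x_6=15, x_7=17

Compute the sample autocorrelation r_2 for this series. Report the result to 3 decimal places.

-0.515

Mean x̄ = (16 + 14 + 13 + 30 + 26 + 15 + 17)/7 = 18.7143
Σ(x_t−x̄)(x_{t+2}−x̄) = (15.5102) + (-53.2041) + (-41.6327) + (-41.9184) + (-12.4898) = -133.7347
Denominator Σ(x_t−x̄)² = 259.4286
r_2 = -133.7347 / 259.4286 = -0.515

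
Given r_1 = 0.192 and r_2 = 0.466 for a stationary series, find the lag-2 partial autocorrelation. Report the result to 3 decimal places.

0.446

φ_{22} = (r_2 − r_1²) / (1 − r_1²)
r_1² = (0.192)² = 0.036864
Numerator = 0.466 − 0.0369 = 0.4291; denominator = 1 − 0.0369 = 0.9631
φ_{22} = 0.4291 / 0.9631 = 0.446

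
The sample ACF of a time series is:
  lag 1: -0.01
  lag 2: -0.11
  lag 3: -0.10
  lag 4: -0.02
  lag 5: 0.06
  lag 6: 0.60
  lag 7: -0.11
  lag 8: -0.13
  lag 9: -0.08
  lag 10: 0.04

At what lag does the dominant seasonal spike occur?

6

The largest autocorrelation is r_6 = 0.60; the remaining lags stay at or below 0.06.
The dominant spike at lag 6 indicates a seasonal period of 6.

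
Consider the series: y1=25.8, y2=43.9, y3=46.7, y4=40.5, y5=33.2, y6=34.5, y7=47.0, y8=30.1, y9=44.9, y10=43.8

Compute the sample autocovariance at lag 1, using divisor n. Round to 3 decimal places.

Mean ȳ = (25.8 + 43.9 + 46.7 + 40.5 + 33.2 + 34.5 + 47.0 + 30.1 + 44.9 + 43.8)/10 = 39.0400
Σ_{t=1}^{9}(y_t−ȳ)(y_{t+1}−ȳ) = -129.7436
γ_1 = -129.7436 / 10 = -12.974

-12.974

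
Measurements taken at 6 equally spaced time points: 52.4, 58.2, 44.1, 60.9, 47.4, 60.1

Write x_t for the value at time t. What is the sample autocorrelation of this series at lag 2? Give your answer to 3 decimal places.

0.616

Mean x̄ = (52.4 + 58.2 + 44.1 + 60.9 + 47.4 + 60.1)/6 = 53.8500
Deviations from mean: -1.4500, 4.3500, -9.7500, 7.0500, -6.4500, 6.2500
Numerator Σ_{t=1}^{4}(x_t−x̄)(x_{t+2}−x̄) = 151.7550
Denominator Σ(x_t−x̄)² = 246.4550
r_2 = 151.7550 / 246.4550 = 0.616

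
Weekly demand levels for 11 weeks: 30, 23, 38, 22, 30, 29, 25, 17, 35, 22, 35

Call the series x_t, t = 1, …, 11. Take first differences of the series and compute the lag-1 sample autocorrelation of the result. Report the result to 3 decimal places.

-0.743

First differences Δx: -7, 15, -16, 8, -1, -4, -8, 18, -13, 13
Mean of differences = 0.5000
Numerator Σ(Δx_t−Δx̄)(Δx_{t+1}−Δx̄) = -991.7500
Denominator Σ(Δx_t−Δx̄)² = 1334.5000
r_1(Δx) = -991.7500 / 1334.5000 = -0.743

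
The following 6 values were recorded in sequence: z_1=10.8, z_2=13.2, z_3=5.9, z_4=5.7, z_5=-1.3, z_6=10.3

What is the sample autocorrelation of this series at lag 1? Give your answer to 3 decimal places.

0.025

Mean z̄ = (10.8 + 13.2 + 5.9 + 5.7 − 1.3 + 10.3)/6 = 7.4333
Deviations from mean: 3.3667, 5.7667, -1.5333, -1.7333, -8.7333, 2.8667
Numerator Σ_{t=1}^{5}(z_t−z̄)(z_{t+1}−z̄) = 3.3322
Denominator Σ(z_t−z̄)² = 134.4333
r_1 = 3.3322 / 134.4333 = 0.025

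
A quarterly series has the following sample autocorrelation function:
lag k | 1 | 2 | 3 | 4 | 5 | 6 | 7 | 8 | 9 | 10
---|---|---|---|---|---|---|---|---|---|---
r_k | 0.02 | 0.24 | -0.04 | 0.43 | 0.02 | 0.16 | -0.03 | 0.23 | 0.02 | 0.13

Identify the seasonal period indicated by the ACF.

4

The largest autocorrelation is r_4 = 0.43; the remaining lags stay at or below 0.24.
The dominant spike at lag 4 indicates a seasonal period of 4.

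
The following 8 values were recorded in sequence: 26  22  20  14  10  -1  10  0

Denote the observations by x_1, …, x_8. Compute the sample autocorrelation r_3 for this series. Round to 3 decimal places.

-0.113

Mean x̄ = (26 + 22 + 20 + 14 + 10 − 1 + 10 + 0)/8 = 12.6250
Deviations from mean: 13.3750, 9.3750, 7.3750, 1.3750, -2.6250, -13.6250, -2.6250, -12.6250
Σ(x_t−x̄)(x_{t+3}−x̄) = (18.3906) + (-24.6094) + (-100.4844) + (-3.6094) + (33.1406) = -77.1719
Denominator Σ(x_t−x̄)² = 681.8750
r_3 = -77.1719 / 681.8750 = -0.113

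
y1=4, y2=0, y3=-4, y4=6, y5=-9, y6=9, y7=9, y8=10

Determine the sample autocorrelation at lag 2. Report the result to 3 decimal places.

0.172

Mean ȳ = (4 + 0 − 4 + 6 − 9 + 9 + 9 + 10)/8 = 3.1250
Σ(y_t−ȳ)(y_{t+2}−ȳ) = (-6.2344) + (-8.9844) + (86.3906) + (16.8906) + (-71.2344) + (40.3906) = 57.2188
Denominator Σ(y_t−ȳ)² = 332.8750
r_2 = 57.2188 / 332.8750 = 0.172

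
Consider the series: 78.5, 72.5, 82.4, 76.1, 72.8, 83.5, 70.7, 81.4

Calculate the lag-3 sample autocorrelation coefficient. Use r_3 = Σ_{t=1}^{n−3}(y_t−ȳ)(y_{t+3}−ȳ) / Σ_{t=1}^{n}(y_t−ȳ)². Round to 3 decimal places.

0.239

Mean ȳ = (78.5 + 72.5 + 82.4 + 76.1 + 72.8 + 83.5 + 70.7 + 81.4)/8 = 77.2375
Deviations from mean: 1.2625, -4.7375, 5.1625, -1.1375, -4.4375, 6.2625, -6.5375, 4.1625
Numerator Σ_{t=1}^{5}(y_t−ȳ)(y_{t+3}−ȳ) = 40.8820
Denominator Σ(y_t−ȳ)² = 170.9588
r_3 = 40.8820 / 170.9588 = 0.239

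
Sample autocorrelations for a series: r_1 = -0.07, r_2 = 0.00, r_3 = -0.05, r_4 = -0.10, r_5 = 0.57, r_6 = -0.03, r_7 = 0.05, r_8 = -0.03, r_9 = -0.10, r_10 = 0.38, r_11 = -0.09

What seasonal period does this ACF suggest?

The largest autocorrelation is r_5 = 0.57, with a weaker echo at lag 10 (0.38); the remaining lags stay at or below 0.05.
The dominant spike at lag 5 indicates a seasonal period of 5.

5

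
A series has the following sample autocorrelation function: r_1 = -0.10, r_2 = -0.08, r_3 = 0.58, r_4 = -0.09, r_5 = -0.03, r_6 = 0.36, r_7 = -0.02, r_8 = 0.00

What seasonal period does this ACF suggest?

The largest autocorrelation is r_3 = 0.58, with a weaker echo at lag 6 (0.36); the remaining lags stay at or below 0.00.
The dominant spike at lag 3 indicates a seasonal period of 3.

3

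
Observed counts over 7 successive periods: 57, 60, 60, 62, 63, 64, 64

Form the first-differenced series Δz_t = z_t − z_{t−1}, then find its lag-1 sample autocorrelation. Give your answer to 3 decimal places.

-0.443

First differences Δz: 3, 0, 2, 1, 1, 0
Mean of differences = 1.1667
Numerator Σ(Δz_t−Δz̄)(Δz_{t+1}−Δz̄) = -3.0278
Denominator Σ(Δz_t−Δz̄)² = 6.8333
r_1(Δz) = -3.0278 / 6.8333 = -0.443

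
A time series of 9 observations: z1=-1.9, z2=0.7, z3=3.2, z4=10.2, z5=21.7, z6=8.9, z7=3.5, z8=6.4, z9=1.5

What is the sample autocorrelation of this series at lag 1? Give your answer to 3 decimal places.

Mean z̄ = (-1.9 + 0.7 + 3.2 + 10.2 + 21.7 + 8.9 + 3.5 + 6.4 + 1.5)/9 = 6.0222
Numerator Σ_{t=1}^{8}(z_t−z̄)(z_{t+1}−z̄) = 146.0895
Denominator Σ(z_t−z̄)² = 397.5356
r_1 = 146.0895 / 397.5356 = 0.367

0.367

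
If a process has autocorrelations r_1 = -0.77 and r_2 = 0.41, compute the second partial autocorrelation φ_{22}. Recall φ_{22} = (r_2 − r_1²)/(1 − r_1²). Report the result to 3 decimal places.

φ_{22} = (r_2 − r_1²) / (1 − r_1²)
r_1² = (-0.77)² = 0.5929
Numerator = 0.41 − 0.5929 = -0.1829; denominator = 1 − 0.5929 = 0.4071
φ_{22} = -0.1829 / 0.4071 = -0.449

-0.449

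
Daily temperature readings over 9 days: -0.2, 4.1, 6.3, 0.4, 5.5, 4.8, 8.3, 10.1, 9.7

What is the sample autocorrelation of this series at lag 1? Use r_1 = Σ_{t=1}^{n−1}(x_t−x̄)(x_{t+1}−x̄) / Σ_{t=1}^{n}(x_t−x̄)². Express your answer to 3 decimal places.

0.306

Mean x̄ = (-0.2 + 4.1 + 6.3 + 0.4 + 5.5 + 4.8 + 8.3 + 10.1 + 9.7)/9 = 5.4444
Numerator Σ_{t=1}^{8}(x_t−x̄)(x_{t+1}−x̄) = 33.0725
Denominator Σ(x_t−x̄)² = 108.2022
r_1 = 33.0725 / 108.2022 = 0.306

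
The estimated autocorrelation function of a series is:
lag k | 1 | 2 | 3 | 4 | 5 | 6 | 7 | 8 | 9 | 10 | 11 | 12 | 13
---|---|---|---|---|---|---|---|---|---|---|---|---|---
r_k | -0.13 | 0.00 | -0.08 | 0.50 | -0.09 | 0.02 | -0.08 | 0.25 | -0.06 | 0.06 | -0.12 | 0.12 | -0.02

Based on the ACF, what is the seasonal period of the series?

The largest autocorrelation is r_4 = 0.50, with a weaker echo at lag 8 (0.25); the remaining lags stay at or below 0.12.
The dominant spike at lag 4 indicates a seasonal period of 4.

4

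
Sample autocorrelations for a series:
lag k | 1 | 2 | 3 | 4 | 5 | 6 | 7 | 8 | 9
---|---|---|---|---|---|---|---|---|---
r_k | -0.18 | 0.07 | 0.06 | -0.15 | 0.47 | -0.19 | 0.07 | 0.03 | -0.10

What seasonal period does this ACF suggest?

The largest autocorrelation is r_5 = 0.47; the remaining lags stay at or below 0.07.
The dominant spike at lag 5 indicates a seasonal period of 5.

5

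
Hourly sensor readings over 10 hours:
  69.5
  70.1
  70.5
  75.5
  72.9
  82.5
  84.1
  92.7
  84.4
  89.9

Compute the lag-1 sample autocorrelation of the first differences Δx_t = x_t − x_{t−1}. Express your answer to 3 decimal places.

-0.635

First differences Δx: 0.6, 0.4, 5.0, -2.6, 9.6, 1.6, 8.6, -8.3, 5.5
Mean of differences = 2.2667
Numerator Σ(Δx_t−Δx̄)(Δx_{t+1}−Δx̄) = -161.1811
Denominator Σ(Δx_t−Δx̄)² = 253.8600
r_1(Δx) = -161.1811 / 253.8600 = -0.635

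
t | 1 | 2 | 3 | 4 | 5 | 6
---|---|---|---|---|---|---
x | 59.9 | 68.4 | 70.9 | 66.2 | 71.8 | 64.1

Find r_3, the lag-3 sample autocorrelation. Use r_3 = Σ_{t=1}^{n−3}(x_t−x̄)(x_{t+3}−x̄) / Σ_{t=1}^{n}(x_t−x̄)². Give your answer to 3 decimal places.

0.011

Mean x̄ = (59.9 + 68.4 + 70.9 + 66.2 + 71.8 + 64.1)/6 = 66.8833
Deviations from mean: -6.9833, 1.5167, 4.0167, -0.6833, 4.9167, -2.7833
Σ(x_t−x̄)(x_{t+3}−x̄) = (4.7719) + (7.4569) + (-11.1797) = 1.0492
Denominator Σ(x_t−x̄)² = 99.5883
r_3 = 1.0492 / 99.5883 = 0.011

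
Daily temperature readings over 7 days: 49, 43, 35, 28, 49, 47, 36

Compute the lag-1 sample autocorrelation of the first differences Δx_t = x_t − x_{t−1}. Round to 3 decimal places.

First differences Δx: -6, -8, -7, 21, -2, -11
Mean of differences = -2.1667
Numerator Σ(Δx_t−Δx̄)(Δx_{t+1}−Δx̄) = -59.0278
Denominator Σ(Δx_t−Δx̄)² = 686.8333
r_1(Δx) = -59.0278 / 686.8333 = -0.086

-0.086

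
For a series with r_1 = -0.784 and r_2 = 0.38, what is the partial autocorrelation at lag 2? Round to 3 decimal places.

φ_{22} = (r_2 − r_1²) / (1 − r_1²)
r_1² = (-0.784)² = 0.614656
Numerator = 0.38 − 0.6147 = -0.2347; denominator = 1 − 0.6147 = 0.3853
φ_{22} = -0.2347 / 0.3853 = -0.609

-0.609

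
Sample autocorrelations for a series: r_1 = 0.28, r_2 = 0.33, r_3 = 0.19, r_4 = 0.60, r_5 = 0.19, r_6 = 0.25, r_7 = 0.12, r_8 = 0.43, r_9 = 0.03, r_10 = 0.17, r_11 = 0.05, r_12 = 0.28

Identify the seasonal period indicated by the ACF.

4

The largest autocorrelation is r_4 = 0.60, with a weaker echo at lag 8 (0.43); the remaining lags stay at or below 0.33.
The dominant spike at lag 4 indicates a seasonal period of 4.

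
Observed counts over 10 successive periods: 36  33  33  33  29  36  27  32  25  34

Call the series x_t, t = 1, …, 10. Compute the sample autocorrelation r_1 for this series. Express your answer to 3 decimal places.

-0.367

Mean x̄ = (36 + 33 + 33 + 33 + 29 + 36 + 27 + 32 + 25 + 34)/10 = 31.8000
Numerator Σ_{t=1}^{9}(x_t−x̄)(x_{t+1}−x̄) = -44.6400
Denominator Σ(x_t−x̄)² = 121.6000
r_1 = -44.6400 / 121.6000 = -0.367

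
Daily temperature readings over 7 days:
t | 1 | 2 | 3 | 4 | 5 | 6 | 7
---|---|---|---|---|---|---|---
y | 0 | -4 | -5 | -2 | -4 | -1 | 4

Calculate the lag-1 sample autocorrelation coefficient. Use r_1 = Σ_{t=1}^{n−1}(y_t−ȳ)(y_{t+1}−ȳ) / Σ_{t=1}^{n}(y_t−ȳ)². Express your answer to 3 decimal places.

Mean ȳ = (0 − 4 − 5 − 2 − 4 − 1 + 4)/7 = -1.7143
Deviations from mean: 1.7143, -2.2857, -3.2857, -0.2857, -2.2857, 0.7143, 5.7143
Σ(y_t−ȳ)(y_{t+1}−ȳ) = (-3.9184) + (7.5102) + (0.9388) + (0.6531) + (-1.6327) + (4.0816) = 7.6327
Denominator Σ(y_t−ȳ)² = 57.4286
r_1 = 7.6327 / 57.4286 = 0.133

0.133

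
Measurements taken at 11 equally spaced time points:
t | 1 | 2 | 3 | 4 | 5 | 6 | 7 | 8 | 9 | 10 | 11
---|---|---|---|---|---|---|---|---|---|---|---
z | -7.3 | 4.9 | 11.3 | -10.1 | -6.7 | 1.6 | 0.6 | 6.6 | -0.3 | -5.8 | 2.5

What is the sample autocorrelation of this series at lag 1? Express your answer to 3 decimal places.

-0.107

Mean z̄ = (-7.3 + 4.9 + 11.3 − 10.1 − 6.7 + 1.6 + 0.6 + 6.6 − 0.3 − 5.8 + 2.5)/11 = -0.2455
Numerator Σ_{t=1}^{10}(z_t−z̄)(z_{t+1}−z̄) = -46.9448
Denominator Σ(z_t−z̄)² = 437.6873
r_1 = -46.9448 / 437.6873 = -0.107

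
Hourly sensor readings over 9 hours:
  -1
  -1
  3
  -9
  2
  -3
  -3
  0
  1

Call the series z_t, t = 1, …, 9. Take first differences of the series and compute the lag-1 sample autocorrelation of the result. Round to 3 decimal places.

-0.736

First differences Δz: 0, 4, -12, 11, -5, 0, 3, 1
Mean of differences = 0.2500
Numerator Σ(Δz_t−Δz̄)(Δz_{t+1}−Δz̄) = -232.3125
Denominator Σ(Δz_t−Δz̄)² = 315.5000
r_1(Δz) = -232.3125 / 315.5000 = -0.736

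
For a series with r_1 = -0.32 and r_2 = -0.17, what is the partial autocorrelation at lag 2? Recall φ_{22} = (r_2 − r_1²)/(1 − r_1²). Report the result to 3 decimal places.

φ_{22} = (r_2 − r_1²) / (1 − r_1²)
r_1² = (-0.32)² = 0.1024
Numerator = -0.17 − 0.1024 = -0.2724; denominator = 1 − 0.1024 = 0.8976
φ_{22} = -0.2724 / 0.8976 = -0.303

-0.303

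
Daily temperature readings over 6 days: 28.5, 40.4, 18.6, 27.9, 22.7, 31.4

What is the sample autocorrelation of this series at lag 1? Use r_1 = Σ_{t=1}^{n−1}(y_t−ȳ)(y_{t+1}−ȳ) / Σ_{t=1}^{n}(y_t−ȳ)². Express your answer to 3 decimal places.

Mean ȳ = (28.5 + 40.4 + 18.6 + 27.9 + 22.7 + 31.4)/6 = 28.2500
Deviations from mean: 0.2500, 12.1500, -9.6500, -0.3500, -5.5500, 3.1500
Σ(y_t−ȳ)(y_{t+1}−ȳ) = (3.0375) + (-117.2475) + (3.3775) + (1.9425) + (-17.4825) = -126.3725
Denominator Σ(y_t−ȳ)² = 281.6550
r_1 = -126.3725 / 281.6550 = -0.449

-0.449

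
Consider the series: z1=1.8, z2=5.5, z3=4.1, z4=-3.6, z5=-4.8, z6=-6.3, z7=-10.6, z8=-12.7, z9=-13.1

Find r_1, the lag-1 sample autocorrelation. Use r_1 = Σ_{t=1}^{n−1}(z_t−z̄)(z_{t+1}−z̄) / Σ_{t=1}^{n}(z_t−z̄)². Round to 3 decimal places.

0.728

Mean z̄ = (1.8 + 5.5 + 4.1 − 3.6 − 4.8 − 6.3 − 10.6 − 12.7 − 13.1)/9 = -4.4111
Numerator Σ_{t=1}^{8}(z_t−z̄)(z_{t+1}−z̄) = 288.2465
Denominator Σ(z_t−z̄)² = 396.1289
r_1 = 288.2465 / 396.1289 = 0.728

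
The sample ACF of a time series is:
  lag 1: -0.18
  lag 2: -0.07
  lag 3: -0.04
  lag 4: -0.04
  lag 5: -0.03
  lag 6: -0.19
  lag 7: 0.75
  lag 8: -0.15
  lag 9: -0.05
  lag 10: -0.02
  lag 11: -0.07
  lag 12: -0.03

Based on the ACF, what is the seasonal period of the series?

7

The largest autocorrelation is r_7 = 0.75; the remaining lags stay at or below -0.02.
The dominant spike at lag 7 indicates a seasonal period of 7.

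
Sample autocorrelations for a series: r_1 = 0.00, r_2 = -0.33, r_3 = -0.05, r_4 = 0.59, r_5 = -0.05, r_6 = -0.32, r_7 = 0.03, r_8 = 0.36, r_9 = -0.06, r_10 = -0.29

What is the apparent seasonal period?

The largest autocorrelation is r_4 = 0.59, with a weaker echo at lag 8 (0.36); the remaining lags stay at or below 0.03.
The dominant spike at lag 4 indicates a seasonal period of 4.

4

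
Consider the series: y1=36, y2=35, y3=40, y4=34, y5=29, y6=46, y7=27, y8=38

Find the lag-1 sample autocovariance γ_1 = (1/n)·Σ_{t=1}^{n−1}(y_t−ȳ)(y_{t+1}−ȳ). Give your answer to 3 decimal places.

Mean ȳ = (36 + 35 + 40 + 34 + 29 + 46 + 27 + 38)/8 = 35.6250
Σ_{t=1}^{7}(y_t−ȳ)(y_{t+1}−ȳ) = -178.0156
γ_1 = -178.0156 / 8 = -22.252

-22.252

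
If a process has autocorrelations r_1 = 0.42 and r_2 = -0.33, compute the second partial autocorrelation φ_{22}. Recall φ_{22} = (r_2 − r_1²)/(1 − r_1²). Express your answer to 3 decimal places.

-0.615

φ_{22} = (r_2 − r_1²) / (1 − r_1²)
r_1² = (0.42)² = 0.1764
Numerator = -0.33 − 0.1764 = -0.5064; denominator = 1 − 0.1764 = 0.8236
φ_{22} = -0.5064 / 0.8236 = -0.615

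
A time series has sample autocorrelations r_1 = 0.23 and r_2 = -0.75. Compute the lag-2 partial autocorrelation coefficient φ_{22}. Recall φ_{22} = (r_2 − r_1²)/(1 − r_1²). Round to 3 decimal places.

-0.848

φ_{22} = (r_2 − r_1²) / (1 − r_1²)
r_1² = (0.23)² = 0.0529
Numerator = -0.75 − 0.0529 = -0.8029; denominator = 1 − 0.0529 = 0.9471
φ_{22} = -0.8029 / 0.9471 = -0.848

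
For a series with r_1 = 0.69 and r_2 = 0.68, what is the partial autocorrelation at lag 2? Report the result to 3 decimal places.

φ_{22} = (r_2 − r_1²) / (1 − r_1²)
r_1² = (0.69)² = 0.4761
Numerator = 0.68 − 0.4761 = 0.2039; denominator = 1 − 0.4761 = 0.5239
φ_{22} = 0.2039 / 0.5239 = 0.389

0.389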